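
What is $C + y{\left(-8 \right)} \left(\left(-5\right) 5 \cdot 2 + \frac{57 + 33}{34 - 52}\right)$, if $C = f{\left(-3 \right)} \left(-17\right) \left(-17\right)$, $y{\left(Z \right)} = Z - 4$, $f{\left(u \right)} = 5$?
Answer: $2105$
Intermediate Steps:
$y{\left(Z \right)} = -4 + Z$
$C = 1445$ ($C = 5 \left(-17\right) \left(-17\right) = \left(-85\right) \left(-17\right) = 1445$)
$C + y{\left(-8 \right)} \left(\left(-5\right) 5 \cdot 2 + \frac{57 + 33}{34 - 52}\right) = 1445 + \left(-4 - 8\right) \left(\left(-5\right) 5 \cdot 2 + \frac{57 + 33}{34 - 52}\right) = 1445 - 12 \left(\left(-25\right) 2 + \frac{90}{-18}\right) = 1445 - 12 \left(-50 + 90 \left(- \frac{1}{18}\right)\right) = 1445 - 12 \left(-50 - 5\right) = 1445 - -660 = 1445 + 660 = 2105$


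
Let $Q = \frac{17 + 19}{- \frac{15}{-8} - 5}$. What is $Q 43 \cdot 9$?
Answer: $- \frac{111456}{25} \approx -4458.2$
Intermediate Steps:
$Q = - \frac{288}{25}$ ($Q = \frac{36}{\left(-15\right) \left(- \frac{1}{8}\right) - 5} = \frac{36}{\frac{15}{8} - 5} = \frac{36}{- \frac{25}{8}} = 36 \left(- \frac{8}{25}\right) = - \frac{288}{25} \approx -11.52$)
$Q 43 \cdot 9 = \left(- \frac{288}{25}\right) 43 \cdot 9 = \left(- \frac{12384}{25}\right) 9 = - \frac{111456}{25}$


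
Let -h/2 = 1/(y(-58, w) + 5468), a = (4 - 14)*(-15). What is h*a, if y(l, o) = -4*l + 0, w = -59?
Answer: -1/19 ≈ -0.052632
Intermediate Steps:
y(l, o) = -4*l
a = 150 (a = -10*(-15) = 150)
h = -1/2850 (h = -2/(-4*(-58) + 5468) = -2/(232 + 5468) = -2/5700 = -2*1/5700 = -1/2850 ≈ -0.00035088)
h*a = -1/2850*150 = -1/19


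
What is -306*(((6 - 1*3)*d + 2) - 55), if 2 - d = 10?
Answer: 23562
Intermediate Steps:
d = -8 (d = 2 - 1*10 = 2 - 10 = -8)
-306*(((6 - 1*3)*d + 2) - 55) = -306*(((6 - 1*3)*(-8) + 2) - 55) = -306*(((6 - 3)*(-8) + 2) - 55) = -306*((3*(-8) + 2) - 55) = -306*((-24 + 2) - 55) = -306*(-22 - 55) = -306*(-77) = 23562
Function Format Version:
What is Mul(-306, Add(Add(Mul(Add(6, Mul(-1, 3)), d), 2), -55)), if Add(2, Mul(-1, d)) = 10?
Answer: 23562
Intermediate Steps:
d = -8 (d = Add(2, Mul(-1, 10)) = Add(2, -10) = -8)
Mul(-306, Add(Add(Mul(Add(6, Mul(-1, 3)), d), 2), -55)) = Mul(-306, Add(Add(Mul(Add(6, Mul(-1, 3)), -8), 2), -55)) = Mul(-306, Add(Add(Mul(Add(6, -3), -8), 2), -55)) = Mul(-306, Add(Add(Mul(3, -8), 2), -55)) = Mul(-306, Add(Add(-24, 2), -55)) = Mul(-306, Add(-22, -55)) = Mul(-306, -77) = 23562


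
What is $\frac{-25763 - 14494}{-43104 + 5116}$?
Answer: $\frac{40257}{37988} \approx 1.0597$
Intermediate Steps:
$\frac{-25763 - 14494}{-43104 + 5116} = - \frac{40257}{-37988} = \left(-40257\right) \left(- \frac{1}{37988}\right) = \frac{40257}{37988}$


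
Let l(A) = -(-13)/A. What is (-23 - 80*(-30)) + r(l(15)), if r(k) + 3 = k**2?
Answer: 534319/225 ≈ 2374.8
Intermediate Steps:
l(A) = 13/A
r(k) = -3 + k**2
(-23 - 80*(-30)) + r(l(15)) = (-23 - 80*(-30)) + (-3 + (13/15)**2) = (-23 + 2400) + (-3 + (13*(1/15))**2) = 2377 + (-3 + (13/15)**2) = 2377 + (-3 + 169/225) = 2377 - 506/225 = 534319/225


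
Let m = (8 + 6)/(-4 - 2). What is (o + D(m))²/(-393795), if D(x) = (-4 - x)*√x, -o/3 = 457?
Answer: -50750132/10632465 - 914*I*√21/236277 ≈ -4.7731 - 0.017727*I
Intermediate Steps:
m = -7/3 (m = 14/(-6) = 14*(-⅙) = -7/3 ≈ -2.3333)
o = -1371 (o = -3*457 = -1371)
D(x) = √x*(-4 - x)
(o + D(m))²/(-393795) = (-1371 + √(-7/3)*(-4 - 1*(-7/3)))²/(-393795) = (-1371 + (I*√21/3)*(-4 + 7/3))²*(-1/393795) = (-1371 + (I*√21/3)*(-5/3))²*(-1/393795) = (-1371 - 5*I*√21/9)²*(-1/393795) = -(-1371 - 5*I*√21/9)²/393795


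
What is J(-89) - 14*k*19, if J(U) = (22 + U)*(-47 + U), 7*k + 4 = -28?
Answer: 10328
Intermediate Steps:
k = -32/7 (k = -4/7 + (⅐)*(-28) = -4/7 - 4 = -32/7 ≈ -4.5714)
J(U) = (-47 + U)*(22 + U)
J(-89) - 14*k*19 = (-1034 + (-89)² - 25*(-89)) - 14*(-32/7)*19 = (-1034 + 7921 + 2225) + 64*19 = 9112 + 1216 = 10328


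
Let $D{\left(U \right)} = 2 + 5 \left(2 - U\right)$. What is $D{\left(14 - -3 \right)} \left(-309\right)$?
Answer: $22557$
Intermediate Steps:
$D{\left(U \right)} = 12 - 5 U$ ($D{\left(U \right)} = 2 - \left(-10 + 5 U\right) = 12 - 5 U$)
$D{\left(14 - -3 \right)} \left(-309\right) = \left(12 - 5 \left(14 - -3\right)\right) \left(-309\right) = \left(12 - 5 \left(14 + 3\right)\right) \left(-309\right) = \left(12 - 85\right) \left(-309\right) = \left(-73\right) \left(-309\right) = 22557$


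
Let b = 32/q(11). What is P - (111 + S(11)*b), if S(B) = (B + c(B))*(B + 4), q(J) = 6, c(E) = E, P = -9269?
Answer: -11140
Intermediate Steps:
b = 16/3 (b = 32/6 = 32*(1/6) = 16/3 ≈ 5.3333)
S(B) = 2*B*(4 + B) (S(B) = (B + B)*(B + 4) = (2*B)*(4 + B) = 2*B*(4 + B))
P - (111 + S(11)*b) = -9269 - (111 + (2*11*(4 + 11))*(16/3)) = -9269 - (111 + (2*11*15)*(16/3)) = -9269 - (111 + 330*(16/3)) = -9269 - (111 + 1760) = -9269 - 1*1871 = -9269 - 1871 = -11140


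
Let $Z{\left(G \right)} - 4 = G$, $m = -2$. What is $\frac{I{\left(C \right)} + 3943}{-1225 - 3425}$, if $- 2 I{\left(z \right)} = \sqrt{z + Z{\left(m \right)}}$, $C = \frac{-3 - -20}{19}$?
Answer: $- \frac{3943}{4650} + \frac{\sqrt{1045}}{176700} \approx -0.84777$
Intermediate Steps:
$Z{\left(G \right)} = 4 + G$
$C = \frac{17}{19}$ ($C = \left(-3 + 20\right) \frac{1}{19} = 17 \cdot \frac{1}{19} = \frac{17}{19} \approx 0.89474$)
$I{\left(z \right)} = - \frac{\sqrt{2 + z}}{2}$ ($I{\left(z \right)} = - \frac{\sqrt{z + \left(4 - 2\right)}}{2} = - \frac{\sqrt{z + 2}}{2} = - \frac{\sqrt{2 + z}}{2}$)
$\frac{I{\left(C \right)} + 3943}{-1225 - 3425} = \frac{- \frac{\sqrt{2 + \frac{17}{19}}}{2} + 3943}{-1225 - 3425} = \frac{- \frac{\sqrt{\frac{55}{19}}}{2} + 3943}{-4650} = \left(- \frac{\frac{1}{19} \sqrt{1045}}{2} + 3943\right) \left(- \frac{1}{4650}\right) = \left(- \frac{\sqrt{1045}}{38} + 3943\right) \left(- \frac{1}{4650}\right) = \left(3943 - \frac{\sqrt{1045}}{38}\right) \left(- \frac{1}{4650}\right) = - \frac{3943}{4650} + \frac{\sqrt{1045}}{176700}$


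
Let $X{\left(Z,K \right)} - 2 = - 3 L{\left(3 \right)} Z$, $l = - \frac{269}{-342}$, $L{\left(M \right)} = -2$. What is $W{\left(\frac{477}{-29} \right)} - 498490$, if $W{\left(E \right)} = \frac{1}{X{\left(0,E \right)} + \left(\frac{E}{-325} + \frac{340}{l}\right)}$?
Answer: $- \frac{548906260640545}{1101137963} \approx -4.9849 \cdot 10^{5}$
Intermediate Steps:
$l = \frac{269}{342}$ ($l = \left(-269\right) \left(- \frac{1}{342}\right) = \frac{269}{342} \approx 0.78655$)
$X{\left(Z,K \right)} = 2 + 6 Z$ ($X{\left(Z,K \right)} = 2 + \left(-3\right) \left(-2\right) Z = 2 + 6 Z$)
$W{\left(E \right)} = \frac{1}{\frac{116818}{269} - \frac{E}{325}}$ ($W{\left(E \right)} = \frac{1}{\left(2 + 6 \cdot 0\right) + \left(\frac{E}{-325} + \frac{340}{\frac{269}{342}}\right)} = \frac{1}{\left(2 + 0\right) + \left(E \left(- \frac{1}{325}\right) + 340 \cdot \frac{342}{269}\right)} = \frac{1}{2 - \left(- \frac{116280}{269} + \frac{E}{325}\right)} = \frac{1}{\frac{116818}{269} - \frac{E}{325}}$)
$W{\left(\frac{477}{-29} \right)} - 498490 = - \frac{87425}{-37965850 + 269 \frac{477}{-29}} - 498490 = - \frac{87425}{-37965850 + 269 \cdot 477 \left(- \frac{1}{29}\right)} - 498490 = - \frac{87425}{-37965850 + 269 \left(- \frac{477}{29}\right)} - 498490 = - \frac{87425}{-37965850 - \frac{128313}{29}} - 498490 = - \frac{87425}{- \frac{1101137963}{29}} - 498490 = \left(-87425\right) \left(- \frac{29}{1101137963}\right) - 498490 = \frac{2535325}{1101137963} - 498490 = - \frac{548906260640545}{1101137963}$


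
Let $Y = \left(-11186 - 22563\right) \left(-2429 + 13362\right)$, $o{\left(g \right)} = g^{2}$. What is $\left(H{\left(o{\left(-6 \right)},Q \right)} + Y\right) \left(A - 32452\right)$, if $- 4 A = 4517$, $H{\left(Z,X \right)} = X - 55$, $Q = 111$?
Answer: $\frac{49562937746325}{4} \approx 1.2391 \cdot 10^{13}$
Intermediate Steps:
$H{\left(Z,X \right)} = -55 + X$ ($H{\left(Z,X \right)} = X - 55 = -55 + X$)
$A = - \frac{4517}{4}$ ($A = \left(- \frac{1}{4}\right) 4517 = - \frac{4517}{4} \approx -1129.3$)
$Y = -368977817$ ($Y = \left(-33749\right) 10933 = -368977817$)
$\left(H{\left(o{\left(-6 \right)},Q \right)} + Y\right) \left(A - 32452\right) = \left(\left(-55 + 111\right) - 368977817\right) \left(- \frac{4517}{4} - 32452\right) = \left(56 - 368977817\right) \left(- \frac{134325}{4}\right) = \left(-368977761\right) \left(- \frac{134325}{4}\right) = \frac{49562937746325}{4}$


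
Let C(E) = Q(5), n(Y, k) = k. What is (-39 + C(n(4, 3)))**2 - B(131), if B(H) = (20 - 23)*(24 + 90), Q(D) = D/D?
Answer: 1786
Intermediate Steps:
Q(D) = 1
B(H) = -342 (B(H) = -3*114 = -342)
C(E) = 1
(-39 + C(n(4, 3)))**2 - B(131) = (-39 + 1)**2 - 1*(-342) = (-38)**2 + 342 = 1444 + 342 = 1786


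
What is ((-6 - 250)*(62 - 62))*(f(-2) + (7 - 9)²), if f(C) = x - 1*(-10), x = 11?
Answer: 0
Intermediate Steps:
f(C) = 21 (f(C) = 11 - 1*(-10) = 11 + 10 = 21)
((-6 - 250)*(62 - 62))*(f(-2) + (7 - 9)²) = ((-6 - 250)*(62 - 62))*(21 + (7 - 9)²) = (-256*0)*(21 + (-2)²) = 0*(21 + 4) = 0*25 = 0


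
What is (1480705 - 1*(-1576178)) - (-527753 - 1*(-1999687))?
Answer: 1584949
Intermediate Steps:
(1480705 - 1*(-1576178)) - (-527753 - 1*(-1999687)) = (1480705 + 1576178) - (-527753 + 1999687) = 3056883 - 1*1471934 = 3056883 - 1471934 = 1584949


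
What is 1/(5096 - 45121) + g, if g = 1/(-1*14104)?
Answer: -54129/564512600 ≈ -9.5886e-5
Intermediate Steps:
g = -1/14104 (g = 1/(-14104) = -1/14104 ≈ -7.0902e-5)
1/(5096 - 45121) + g = 1/(5096 - 45121) - 1/14104 = 1/(-40025) - 1/14104 = -1/40025 - 1/14104 = -54129/564512600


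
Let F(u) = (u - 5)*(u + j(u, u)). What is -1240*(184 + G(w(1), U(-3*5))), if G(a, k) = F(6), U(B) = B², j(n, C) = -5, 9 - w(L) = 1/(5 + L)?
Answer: -229400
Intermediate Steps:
w(L) = 9 - 1/(5 + L)
F(u) = (-5 + u)² (F(u) = (u - 5)*(u - 5) = (-5 + u)*(-5 + u) = (-5 + u)²)
G(a, k) = 1 (G(a, k) = 25 + 6² - 10*6 = 25 + 36 - 60 = 1)
-1240*(184 + G(w(1), U(-3*5))) = -1240*(184 + 1) = -1240*185 = -229400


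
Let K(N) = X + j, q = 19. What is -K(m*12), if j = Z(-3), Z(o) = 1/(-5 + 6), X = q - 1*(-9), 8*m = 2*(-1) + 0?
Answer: -29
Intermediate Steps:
m = -¼ (m = (2*(-1) + 0)/8 = (-2 + 0)/8 = (⅛)*(-2) = -¼ ≈ -0.25000)
X = 28 (X = 19 - 1*(-9) = 19 + 9 = 28)
Z(o) = 1 (Z(o) = 1/1 = 1)
j = 1
K(N) = 29 (K(N) = 28 + 1 = 29)
-K(m*12) = -1*29 = -29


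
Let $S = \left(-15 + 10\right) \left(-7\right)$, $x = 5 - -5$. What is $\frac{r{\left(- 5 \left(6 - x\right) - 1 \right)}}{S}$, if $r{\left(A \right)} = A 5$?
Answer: $\frac{19}{7} \approx 2.7143$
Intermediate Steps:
$x = 10$ ($x = 5 + 5 = 10$)
$r{\left(A \right)} = 5 A$
$S = 35$ ($S = \left(-5\right) \left(-7\right) = 35$)
$\frac{r{\left(- 5 \left(6 - x\right) - 1 \right)}}{S} = \frac{5 \left(- 5 \left(6 - 10\right) - 1\right)}{35} = 5 \left(- 5 \left(6 - 10\right) - 1\right) \frac{1}{35} = 5 \left(\left(-5\right) \left(-4\right) - 1\right) \frac{1}{35} = 5 \left(20 - 1\right) \frac{1}{35} = 5 \cdot 19 \cdot \frac{1}{35} = 95 \cdot \frac{1}{35} = \frac{19}{7}$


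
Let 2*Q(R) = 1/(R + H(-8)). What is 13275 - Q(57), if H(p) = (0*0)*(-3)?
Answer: 1513349/114 ≈ 13275.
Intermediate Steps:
H(p) = 0 (H(p) = 0*(-3) = 0)
Q(R) = 1/(2*R) (Q(R) = 1/(2*(R + 0)) = 1/(2*R))
13275 - Q(57) = 13275 - 1/(2*57) = 13275 - 1*1/114 = 13275 - 1/114 = 1513349/114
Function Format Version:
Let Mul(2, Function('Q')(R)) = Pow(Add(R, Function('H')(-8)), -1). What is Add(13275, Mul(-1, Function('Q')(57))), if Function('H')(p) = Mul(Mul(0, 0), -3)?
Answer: Rational(1513349, 114) ≈ 13275.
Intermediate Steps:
Function('H')(p) = 0 (Function('H')(p) = Mul(0, -3) = 0)
Function('Q')(R) = Mul(Rational(1, 2), Pow(R, -1)) (Function('Q')(R) = Mul(Rational(1, 2), Pow(Add(R, 0), -1)) = Mul(Rational(1, 2), Pow(R, -1)))
Add(13275, Mul(-1, Function('Q')(57))) = Add(13275, Mul(-1, Mul(Rational(1, 2), Pow(57, -1)))) = Add(13275, Mul(-1, Mul(Rational(1, 2), Rational(1, 57)))) = Add(13275, Mul(-1, Rational(1, 114))) = Add(13275, Rational(-1, 114)) = Rational(1513349, 114)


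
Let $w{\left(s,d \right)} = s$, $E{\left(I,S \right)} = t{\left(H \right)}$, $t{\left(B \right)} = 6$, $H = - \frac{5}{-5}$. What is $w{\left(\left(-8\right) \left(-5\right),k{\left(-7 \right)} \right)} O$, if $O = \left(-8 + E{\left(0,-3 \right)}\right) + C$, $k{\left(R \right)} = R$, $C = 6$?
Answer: $160$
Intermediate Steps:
$H = 1$ ($H = \left(-5\right) \left(- \frac{1}{5}\right) = 1$)
$E{\left(I,S \right)} = 6$
$O = 4$ ($O = \left(-8 + 6\right) + 6 = -2 + 6 = 4$)
$w{\left(\left(-8\right) \left(-5\right),k{\left(-7 \right)} \right)} O = \left(-8\right) \left(-5\right) 4 = 40 \cdot 4 = 160$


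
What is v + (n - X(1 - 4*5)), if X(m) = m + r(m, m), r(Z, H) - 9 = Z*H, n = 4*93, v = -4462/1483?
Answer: 26681/1483 ≈ 17.991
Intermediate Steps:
v = -4462/1483 (v = -4462*1/1483 = -4462/1483 ≈ -3.0088)
n = 372
r(Z, H) = 9 + H*Z (r(Z, H) = 9 + Z*H = 9 + H*Z)
X(m) = 9 + m + m² (X(m) = m + (9 + m*m) = m + (9 + m²) = 9 + m + m²)
v + (n - X(1 - 4*5)) = -4462/1483 + (372 - (9 + (1 - 4*5) + (1 - 4*5)²)) = -4462/1483 + (372 - (9 + (1 - 20) + (1 - 20)²)) = -4462/1483 + (372 - (9 - 19 + (-19)²)) = -4462/1483 + (372 - (9 - 19 + 361)) = -4462/1483 + (372 - 1*351) = -4462/1483 + (372 - 351) = -4462/1483 + 21 = 26681/1483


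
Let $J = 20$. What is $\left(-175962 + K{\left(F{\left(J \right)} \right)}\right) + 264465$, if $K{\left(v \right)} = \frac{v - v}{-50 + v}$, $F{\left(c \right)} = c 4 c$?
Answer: $88503$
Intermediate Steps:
$F{\left(c \right)} = 4 c^{2}$ ($F{\left(c \right)} = 4 c c = 4 c^{2}$)
$K{\left(v \right)} = 0$ ($K{\left(v \right)} = \frac{0}{-50 + v} = 0$)
$\left(-175962 + K{\left(F{\left(J \right)} \right)}\right) + 264465 = \left(-175962 + 0\right) + 264465 = -175962 + 264465 = 88503$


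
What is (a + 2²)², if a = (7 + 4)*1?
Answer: 225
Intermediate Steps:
a = 11 (a = 11*1 = 11)
(a + 2²)² = (11 + 2²)² = (11 + 4)² = 15² = 225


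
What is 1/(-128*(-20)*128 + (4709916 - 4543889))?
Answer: 1/493707 ≈ 2.0255e-6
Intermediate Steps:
1/(-128*(-20)*128 + (4709916 - 4543889)) = 1/(2560*128 + 166027) = 1/(327680 + 166027) = 1/493707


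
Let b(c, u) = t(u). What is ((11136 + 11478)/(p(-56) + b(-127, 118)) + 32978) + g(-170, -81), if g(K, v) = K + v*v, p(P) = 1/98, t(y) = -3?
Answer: 9318945/293 ≈ 31805.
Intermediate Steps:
p(P) = 1/98
b(c, u) = -3
g(K, v) = K + v**2
((11136 + 11478)/(p(-56) + b(-127, 118)) + 32978) + g(-170, -81) = ((11136 + 11478)/(1/98 - 3) + 32978) + (-170 + (-81)**2) = (22614/(-293/98) + 32978) + (-170 + 6561) = (22614*(-98/293) + 32978) + 6391 = (-2216172/293 + 32978) + 6391 = 7446382/293 + 6391 = 9318945/293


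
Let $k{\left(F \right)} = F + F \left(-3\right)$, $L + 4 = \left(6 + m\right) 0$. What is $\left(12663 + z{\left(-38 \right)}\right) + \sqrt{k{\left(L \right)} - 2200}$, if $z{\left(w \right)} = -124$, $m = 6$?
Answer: $12539 + 4 i \sqrt{137} \approx 12539.0 + 46.819 i$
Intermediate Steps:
$L = -4$ ($L = -4 + \left(6 + 6\right) 0 = -4 + 12 \cdot 0 = -4 + 0 = -4$)
$k{\left(F \right)} = - 2 F$ ($k{\left(F \right)} = F - 3 F = - 2 F$)
$\left(12663 + z{\left(-38 \right)}\right) + \sqrt{k{\left(L \right)} - 2200} = \left(12663 - 124\right) + \sqrt{\left(-2\right) \left(-4\right) - 2200} = 12539 + \sqrt{8 - 2200} = 12539 + \sqrt{-2192} = 12539 + 4 i \sqrt{137}$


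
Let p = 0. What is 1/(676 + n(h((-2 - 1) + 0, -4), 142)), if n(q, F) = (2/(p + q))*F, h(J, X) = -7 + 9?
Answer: 1/818 ≈ 0.0012225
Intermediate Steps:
h(J, X) = 2
n(q, F) = 2*F/q (n(q, F) = (2/(0 + q))*F = (2/q)*F = 2*F/q)
1/(676 + n(h((-2 - 1) + 0, -4), 142)) = 1/(676 + 2*142/2) = 1/(676 + 2*142*(½)) = 1/(676 + 142) = 1/818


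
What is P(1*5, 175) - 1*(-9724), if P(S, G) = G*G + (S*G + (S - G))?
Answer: 41054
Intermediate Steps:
P(S, G) = S + G**2 - G + G*S (P(S, G) = G**2 + (G*S + (S - G)) = G**2 + (S - G + G*S) = S + G**2 - G + G*S)
P(1*5, 175) - 1*(-9724) = (1*5 + 175**2 - 1*175 + 175*(1*5)) - 1*(-9724) = (5 + 30625 - 175 + 175*5) + 9724 = (5 + 30625 - 175 + 875) + 9724 = 31330 + 9724 = 41054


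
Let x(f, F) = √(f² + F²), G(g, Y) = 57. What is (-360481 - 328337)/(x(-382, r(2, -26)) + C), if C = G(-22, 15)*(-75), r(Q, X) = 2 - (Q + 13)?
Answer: 1472348475/9064766 + 344409*√146093/9064766 ≈ 176.95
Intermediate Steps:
r(Q, X) = -11 - Q (r(Q, X) = 2 - (13 + Q) = 2 + (-13 - Q) = -11 - Q)
x(f, F) = √(F² + f²)
C = -4275 (C = 57*(-75) = -4275)
(-360481 - 328337)/(x(-382, r(2, -26)) + C) = (-360481 - 328337)/(√((-11 - 1*2)² + (-382)²) - 4275) = -688818/(√((-11 - 2)² + 145924) - 4275) = -688818/(√((-13)² + 145924) - 4275) = -688818/(√(169 + 145924) - 4275) = -688818/(√146093 - 4275) = -688818/(-4275 + √146093)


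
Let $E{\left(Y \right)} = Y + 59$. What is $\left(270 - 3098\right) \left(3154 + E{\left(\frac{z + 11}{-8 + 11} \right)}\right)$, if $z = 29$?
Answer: $- \frac{27372212}{3} \approx -9.1241 \cdot 10^{6}$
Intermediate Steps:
$E{\left(Y \right)} = 59 + Y$
$\left(270 - 3098\right) \left(3154 + E{\left(\frac{z + 11}{-8 + 11} \right)}\right) = \left(270 - 3098\right) \left(3154 + \left(59 + \frac{29 + 11}{-8 + 11}\right)\right) = - 2828 \left(3154 + \left(59 + \frac{40}{3}\right)\right) = - 2828 \left(3154 + \frac{217}{3}\right) = \left(-2828\right) \frac{9679}{3} = - \frac{27372212}{3}$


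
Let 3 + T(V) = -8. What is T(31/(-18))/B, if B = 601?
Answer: -11/601 ≈ -0.018303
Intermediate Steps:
T(V) = -11 (T(V) = -3 - 8 = -11)
T(31/(-18))/B = -11/601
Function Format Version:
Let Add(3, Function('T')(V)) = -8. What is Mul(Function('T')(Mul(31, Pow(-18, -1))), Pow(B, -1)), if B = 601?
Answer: Rational(-11, 601) ≈ -0.018303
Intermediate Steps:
Function('T')(V) = -11 (Function('T')(V) = Add(-3, -8) = -11)
Mul(Function('T')(Mul(31, Pow(-18, -1))), Pow(B, -1)) = Mul(-11, Pow(601, -1)) = Mul(-11, Rational(1, 601)) = Rational(-11, 601)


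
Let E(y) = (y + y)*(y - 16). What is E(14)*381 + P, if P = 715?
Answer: -20621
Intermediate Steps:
E(y) = 2*y*(-16 + y) (E(y) = (2*y)*(-16 + y) = 2*y*(-16 + y))
E(14)*381 + P = (2*14*(-16 + 14))*381 + 715 = (2*14*(-2))*381 + 715 = -56*381 + 715 = -21336 + 715 = -20621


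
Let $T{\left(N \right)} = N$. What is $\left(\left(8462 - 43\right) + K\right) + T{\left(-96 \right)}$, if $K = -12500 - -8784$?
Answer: $4607$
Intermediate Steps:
$K = -3716$ ($K = -12500 + 8784 = -3716$)
$\left(\left(8462 - 43\right) + K\right) + T{\left(-96 \right)} = \left(\left(8462 - 43\right) - 3716\right) - 96 = \left(8419 - 3716\right) - 96 = 4703 - 96 = 4607$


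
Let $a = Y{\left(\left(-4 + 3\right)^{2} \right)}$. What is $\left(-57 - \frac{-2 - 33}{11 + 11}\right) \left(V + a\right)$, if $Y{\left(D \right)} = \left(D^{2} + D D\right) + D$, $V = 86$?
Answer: $- \frac{108491}{22} \approx -4931.4$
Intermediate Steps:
$Y{\left(D \right)} = D + 2 D^{2}$ ($Y{\left(D \right)} = \left(D^{2} + D^{2}\right) + D = 2 D^{2} + D = D + 2 D^{2}$)
$a = 3$ ($a = \left(-4 + 3\right)^{2} \left(1 + 2 \left(-4 + 3\right)^{2}\right) = \left(-1\right)^{2} \left(1 + 2 \left(-1\right)^{2}\right) = 1 \left(1 + 2 \cdot 1\right) = 1 \left(1 + 2\right) = 1 \cdot 3 = 3$)
$\left(-57 - \frac{-2 - 33}{11 + 11}\right) \left(V + a\right) = \left(-57 - \frac{-2 - 33}{11 + 11}\right) \left(86 + 3\right) = \left(-57 - - \frac{35}{22}\right) 89 = \left(-57 + \frac{35}{22}\right) 89 = \left(- \frac{1219}{22}\right) 89 = - \frac{108491}{22}$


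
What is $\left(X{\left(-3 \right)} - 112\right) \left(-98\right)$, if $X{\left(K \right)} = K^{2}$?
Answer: $10094$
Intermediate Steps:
$\left(X{\left(-3 \right)} - 112\right) \left(-98\right) = \left(\left(-3\right)^{2} - 112\right) \left(-98\right) = \left(9 - 112\right) \left(-98\right) = \left(-103\right) \left(-98\right) = 10094$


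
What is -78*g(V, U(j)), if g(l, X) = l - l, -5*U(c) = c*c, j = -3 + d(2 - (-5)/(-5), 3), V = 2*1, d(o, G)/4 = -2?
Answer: 0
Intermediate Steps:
d(o, G) = -8 (d(o, G) = 4*(-2) = -8)
V = 2
j = -11 (j = -3 - 8 = -11)
U(c) = -c**2/5 (U(c) = -c*c/5 = -c**2/5)
g(l, X) = 0
-78*g(V, U(j)) = -78*0 = 0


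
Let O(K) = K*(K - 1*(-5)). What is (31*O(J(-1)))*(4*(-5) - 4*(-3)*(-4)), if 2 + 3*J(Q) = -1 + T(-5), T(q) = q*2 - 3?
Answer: -33728/9 ≈ -3747.6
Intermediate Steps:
T(q) = -3 + 2*q (T(q) = 2*q - 3 = -3 + 2*q)
J(Q) = -16/3 (J(Q) = -⅔ + (-1 + (-3 + 2*(-5)))/3 = -⅔ + (-1 + (-3 - 10))/3 = -⅔ + (-1 - 13)/3 = -⅔ + (⅓)*(-14) = -⅔ - 14/3 = -16/3)
O(K) = K*(5 + K) (O(K) = K*(K + 5) = K*(5 + K))
(31*O(J(-1)))*(4*(-5) - 4*(-3)*(-4)) = (31*(-16*(5 - 16/3)/3))*(4*(-5) - 4*(-3)*(-4)) = (31*(-16/3*(-⅓)))*(-20 + 12*(-4)) = (31*(16/9))*(-20 - 48) = (496/9)*(-68) = -33728/9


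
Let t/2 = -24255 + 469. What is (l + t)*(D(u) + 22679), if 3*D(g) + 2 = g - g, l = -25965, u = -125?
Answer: -5003089795/3 ≈ -1.6677e+9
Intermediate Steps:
D(g) = -⅔ (D(g) = -⅔ + (g - g)/3 = -⅔ + (⅓)*0 = -⅔ + 0 = -⅔)
t = -47572 (t = 2*(-24255 + 469) = 2*(-23786) = -47572)
(l + t)*(D(u) + 22679) = (-25965 - 47572)*(-⅔ + 22679) = -73537*68035/3 = -5003089795/3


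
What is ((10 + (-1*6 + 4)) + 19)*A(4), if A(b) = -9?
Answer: -243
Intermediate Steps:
((10 + (-1*6 + 4)) + 19)*A(4) = ((10 + (-1*6 + 4)) + 19)*(-9) = ((10 + (-6 + 4)) + 19)*(-9) = ((10 - 2) + 19)*(-9) = (8 + 19)*(-9) = 27*(-9) = -243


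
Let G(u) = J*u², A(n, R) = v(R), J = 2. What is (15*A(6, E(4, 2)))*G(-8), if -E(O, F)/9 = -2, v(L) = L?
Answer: 34560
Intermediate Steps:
E(O, F) = 18 (E(O, F) = -9*(-2) = 18)
A(n, R) = R
G(u) = 2*u²
(15*A(6, E(4, 2)))*G(-8) = (15*18)*(2*(-8)²) = 270*(2*64) = 270*128 = 34560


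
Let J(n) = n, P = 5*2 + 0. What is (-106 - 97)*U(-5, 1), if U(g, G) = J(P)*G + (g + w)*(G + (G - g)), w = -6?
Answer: 13601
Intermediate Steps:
P = 10 (P = 10 + 0 = 10)
U(g, G) = 10*G + (-6 + g)*(-g + 2*G) (U(g, G) = 10*G + (g - 6)*(G + (G - g)) = 10*G + (-6 + g)*(-g + 2*G))
(-106 - 97)*U(-5, 1) = (-106 - 97)*(-1*(-5)² - 2*1 + 6*(-5) + 2*1*(-5)) = -203*(-1*25 - 2 - 30 - 10) = -203*(-25 - 2 - 30 - 10) = -203*(-67) = 13601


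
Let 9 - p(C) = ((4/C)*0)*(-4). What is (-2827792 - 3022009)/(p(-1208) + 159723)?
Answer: -5849801/159732 ≈ -36.623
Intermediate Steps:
p(C) = 9 (p(C) = 9 - (4/C)*0*(-4) = 9 - 0*(-4) = 9 - 1*0 = 9 + 0 = 9)
(-2827792 - 3022009)/(p(-1208) + 159723) = (-2827792 - 3022009)/(9 + 159723) = -5849801/159732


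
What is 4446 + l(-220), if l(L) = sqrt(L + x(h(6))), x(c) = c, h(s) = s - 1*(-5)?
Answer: 4446 + I*sqrt(209) ≈ 4446.0 + 14.457*I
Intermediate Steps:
h(s) = 5 + s (h(s) = s + 5 = 5 + s)
l(L) = sqrt(11 + L) (l(L) = sqrt(L + (5 + 6)) = sqrt(L + 11) = sqrt(11 + L))
4446 + l(-220) = 4446 + sqrt(11 - 220) = 4446 + sqrt(-209) = 4446 + I*sqrt(209)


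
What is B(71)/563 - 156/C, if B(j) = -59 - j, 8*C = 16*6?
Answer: -7449/563 ≈ -13.231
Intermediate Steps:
C = 12 (C = (16*6)/8 = (1/8)*96 = 12)
B(71)/563 - 156/C = (-59 - 1*71)/563 - 156/12 = (-59 - 71)*(1/563) - 156*1/12 = -130*1/563 - 13 = -130/563 - 13 = -7449/563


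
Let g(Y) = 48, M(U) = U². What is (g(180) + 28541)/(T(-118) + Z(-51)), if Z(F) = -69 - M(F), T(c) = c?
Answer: -28589/2788 ≈ -10.254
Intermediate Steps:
Z(F) = -69 - F²
(g(180) + 28541)/(T(-118) + Z(-51)) = (48 + 28541)/(-118 + (-69 - 1*(-51)²)) = 28589/(-118 + (-69 - 1*2601)) = 28589/(-118 + (-69 - 2601)) = 28589/(-118 - 2670) = 28589/(-2788) = 28589*(-1/2788) = -28589/2788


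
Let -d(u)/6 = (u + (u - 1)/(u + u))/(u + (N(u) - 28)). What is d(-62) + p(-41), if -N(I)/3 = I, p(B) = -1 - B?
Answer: 86985/1984 ≈ 43.843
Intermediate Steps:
N(I) = -3*I
d(u) = -6*(u + (-1 + u)/(2*u))/(-28 - 2*u) (d(u) = -6*(u + (u - 1)/(u + u))/(u + (-3*u - 28)) = -6*(u + (-1 + u)/((2*u)))/(u + (-28 - 3*u)) = -6*(u + (-1 + u)*(1/(2*u)))/(-28 - 2*u) = -6*(u + (-1 + u)/(2*u))/(-28 - 2*u))
d(-62) + p(-41) = (3/2)*(-1 - 62 + 2*(-62)**2)/(-62*(14 - 62)) + (-1 - 1*(-41)) = (3/2)*(-1/62)*(-1 - 62 + 2*3844)/(-48) + (-1 + 41) = (3/2)*(-1/62)*(-1/48)*(-1 - 62 + 7688) + 40 = (3/2)*(-1/62)*(-1/48)*7625 + 40 = 7625/1984 + 40 = 86985/1984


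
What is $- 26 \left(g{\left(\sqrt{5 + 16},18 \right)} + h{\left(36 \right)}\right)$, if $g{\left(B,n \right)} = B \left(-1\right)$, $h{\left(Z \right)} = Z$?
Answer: $-936 + 26 \sqrt{21} \approx -816.85$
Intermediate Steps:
$g{\left(B,n \right)} = - B$
$- 26 \left(g{\left(\sqrt{5 + 16},18 \right)} + h{\left(36 \right)}\right) = - 26 \left(- \sqrt{5 + 16} + 36\right) = - 26 \left(- \sqrt{21} + 36\right) = - 26 \left(36 - \sqrt{21}\right) = -936 + 26 \sqrt{21}$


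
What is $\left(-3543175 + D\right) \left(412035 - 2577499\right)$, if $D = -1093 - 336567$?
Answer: $8403808482440$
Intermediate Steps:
$D = -337660$ ($D = -1093 - 336567 = -337660$)
$\left(-3543175 + D\right) \left(412035 - 2577499\right) = \left(-3543175 - 337660\right) \left(412035 - 2577499\right) = \left(-3880835\right) \left(-2165464\right) = 8403808482440$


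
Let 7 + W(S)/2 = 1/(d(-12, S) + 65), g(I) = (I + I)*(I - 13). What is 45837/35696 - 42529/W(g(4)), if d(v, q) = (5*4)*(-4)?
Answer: 5695361301/1891888 ≈ 3010.4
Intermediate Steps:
d(v, q) = -80 (d(v, q) = 20*(-4) = -80)
g(I) = 2*I*(-13 + I) (g(I) = (2*I)*(-13 + I) = 2*I*(-13 + I))
W(S) = -212/15 (W(S) = -14 + 2/(-80 + 65) = -14 + 2/(-15) = -14 + 2*(-1/15) = -14 - 2/15 = -212/15)
45837/35696 - 42529/W(g(4)) = 45837/35696 - 42529/(-212/15) = 45837*(1/35696) - 42529*(-15/212) = 45837/35696 + 637935/212 = 5695361301/1891888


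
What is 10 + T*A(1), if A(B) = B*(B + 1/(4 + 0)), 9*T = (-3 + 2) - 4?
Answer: 335/36 ≈ 9.3056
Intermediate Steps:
T = -5/9 (T = ((-3 + 2) - 4)/9 = (-1 - 4)/9 = (1/9)*(-5) = -5/9 ≈ -0.55556)
A(B) = B*(1/4 + B) (A(B) = B*(B + 1/4) = B*(1/4 + B))
10 + T*A(1) = 10 - 5*(1/4 + 1)/9 = 10 - 5*5/(9*4) = 10 - 5/9*5/4 = 10 - 25/36 = 335/36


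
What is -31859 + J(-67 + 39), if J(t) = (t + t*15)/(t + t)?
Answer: -31851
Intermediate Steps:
J(t) = 8 (J(t) = (t + 15*t)/((2*t)) = (16*t)*(1/(2*t)) = 8)
-31859 + J(-67 + 39) = -31859 + 8 = -31851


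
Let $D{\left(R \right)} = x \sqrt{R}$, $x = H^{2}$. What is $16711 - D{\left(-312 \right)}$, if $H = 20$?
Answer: $16711 - 800 i \sqrt{78} \approx 16711.0 - 7065.4 i$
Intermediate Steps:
$x = 400$ ($x = 20^{2} = 400$)
$D{\left(R \right)} = 400 \sqrt{R}$
$16711 - D{\left(-312 \right)} = 16711 - 400 \sqrt{-312} = 16711 - 400 \cdot 2 i \sqrt{78} = 16711 - 800 i \sqrt{78}$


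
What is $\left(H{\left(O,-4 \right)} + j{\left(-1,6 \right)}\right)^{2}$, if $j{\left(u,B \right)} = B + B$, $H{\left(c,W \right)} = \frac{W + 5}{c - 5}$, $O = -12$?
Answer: $\frac{41209}{289} \approx 142.59$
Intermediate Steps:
$H{\left(c,W \right)} = \frac{5 + W}{-5 + c}$
$j{\left(u,B \right)} = 2 B$
$\left(H{\left(O,-4 \right)} + j{\left(-1,6 \right)}\right)^{2} = \left(\frac{5 - 4}{-5 - 12} + 2 \cdot 6\right)^{2} = \left(\frac{1}{-17} \cdot 1 + 12\right)^{2} = \left(\left(- \frac{1}{17}\right) 1 + 12\right)^{2} = \left(- \frac{1}{17} + 12\right)^{2} = \left(\frac{203}{17}\right)^{2} = \frac{41209}{289}$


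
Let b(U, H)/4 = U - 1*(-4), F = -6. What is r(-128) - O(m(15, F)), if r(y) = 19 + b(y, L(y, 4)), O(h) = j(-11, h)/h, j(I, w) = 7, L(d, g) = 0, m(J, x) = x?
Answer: -2855/6 ≈ -475.83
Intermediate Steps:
b(U, H) = 16 + 4*U (b(U, H) = 4*(U - 1*(-4)) = 4*(U + 4) = 4*(4 + U) = 16 + 4*U)
O(h) = 7/h
r(y) = 35 + 4*y (r(y) = 19 + (16 + 4*y) = 35 + 4*y)
r(-128) - O(m(15, F)) = (35 + 4*(-128)) - 7/(-6) = (35 - 512) - 7*(-1)/6 = -477 - 1*(-7/6) = -477 + 7/6 = -2855/6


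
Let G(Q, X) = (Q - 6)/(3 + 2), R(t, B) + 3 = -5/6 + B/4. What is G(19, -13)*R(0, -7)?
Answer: -871/60 ≈ -14.517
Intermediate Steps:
R(t, B) = -23/6 + B/4 (R(t, B) = -3 + (-5/6 + B/4) = -3 + (-5*⅙ + B*(¼)) = -3 + (-⅚ + B/4) = -23/6 + B/4)
G(Q, X) = -6/5 + Q/5 (G(Q, X) = (-6 + Q)/5 = (-6 + Q)*(⅕) = -6/5 + Q/5)
G(19, -13)*R(0, -7) = (-6/5 + (⅕)*19)*(-23/6 + (¼)*(-7)) = (-6/5 + 19/5)*(-23/6 - 7/4) = (13/5)*(-67/12) = -871/60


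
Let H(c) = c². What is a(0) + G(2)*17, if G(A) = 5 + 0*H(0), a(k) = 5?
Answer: 90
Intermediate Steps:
G(A) = 5 (G(A) = 5 + 0*0² = 5 + 0*0 = 5 + 0 = 5)
a(0) + G(2)*17 = 5 + 5*17 = 5 + 85 = 90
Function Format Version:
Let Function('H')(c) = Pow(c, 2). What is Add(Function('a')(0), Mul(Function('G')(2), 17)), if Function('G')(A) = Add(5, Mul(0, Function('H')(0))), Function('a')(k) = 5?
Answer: 90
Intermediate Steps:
Function('G')(A) = 5 (Function('G')(A) = Add(5, Mul(0, Pow(0, 2))) = Add(5, Mul(0, 0)) = Add(5, 0) = 5)
Add(Function('a')(0), Mul(Function('G')(2), 17)) = Add(5, Mul(5, 17)) = Add(5, 85) = 90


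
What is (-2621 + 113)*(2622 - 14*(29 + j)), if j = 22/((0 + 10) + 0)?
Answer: -27402408/5 ≈ -5.4805e+6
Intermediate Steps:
j = 11/5 (j = 22/(10 + 0) = 22/10 = 22*(1/10) = 11/5 ≈ 2.2000)
(-2621 + 113)*(2622 - 14*(29 + j)) = (-2621 + 113)*(2622 - 14*(29 + 11/5)) = -2508*(2622 - 14*156/5) = -2508*(2622 - 2184/5) = -2508*10926/5 = -27402408/5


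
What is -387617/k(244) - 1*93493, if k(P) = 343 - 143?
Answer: -19086217/200 ≈ -95431.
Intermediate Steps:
k(P) = 200
-387617/k(244) - 1*93493 = -387617/200 - 1*93493 = -387617*1/200 - 93493 = -387617/200 - 93493 = -19086217/200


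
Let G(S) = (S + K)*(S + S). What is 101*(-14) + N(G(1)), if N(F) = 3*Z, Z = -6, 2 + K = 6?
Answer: -1432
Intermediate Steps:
K = 4 (K = -2 + 6 = 4)
G(S) = 2*S*(4 + S) (G(S) = (S + 4)*(S + S) = (4 + S)*(2*S) = 2*S*(4 + S))
N(F) = -18 (N(F) = 3*(-6) = -18)
101*(-14) + N(G(1)) = 101*(-14) - 18 = -1414 - 18 = -1432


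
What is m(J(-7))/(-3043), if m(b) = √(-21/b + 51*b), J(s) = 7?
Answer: -√354/3043 ≈ -0.0061830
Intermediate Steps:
m(J(-7))/(-3043) = √(-21/7 + 51*7)/(-3043) = √(-21*⅐ + 357)*(-1/3043) = √(-3 + 357)*(-1/3043) = √354*(-1/3043) = -√354/3043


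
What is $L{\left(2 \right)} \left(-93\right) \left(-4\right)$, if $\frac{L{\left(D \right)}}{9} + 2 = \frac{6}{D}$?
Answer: $3348$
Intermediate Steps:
$L{\left(D \right)} = -18 + \frac{54}{D}$ ($L{\left(D \right)} = -18 + 9 \frac{6}{D} = -18 + \frac{54}{D}$)
$L{\left(2 \right)} \left(-93\right) \left(-4\right) = \left(-18 + \frac{54}{2}\right) \left(-93\right) \left(-4\right) = \left(-18 + 54 \cdot \frac{1}{2}\right) \left(-93\right) \left(-4\right) = \left(-18 + 27\right) \left(-93\right) \left(-4\right) = 9 \left(-93\right) \left(-4\right) = \left(-837\right) \left(-4\right) = 3348$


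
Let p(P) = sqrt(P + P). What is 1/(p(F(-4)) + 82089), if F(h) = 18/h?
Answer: 9121/748733770 - I/2246201310 ≈ 1.2182e-5 - 4.452e-10*I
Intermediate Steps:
p(P) = sqrt(2)*sqrt(P) (p(P) = sqrt(2*P) = sqrt(2)*sqrt(P))
1/(p(F(-4)) + 82089) = 1/(sqrt(2)*sqrt(18/(-4)) + 82089) = 1/(sqrt(2)*sqrt(18*(-1/4)) + 82089) = 1/(sqrt(2)*sqrt(-9/2) + 82089) = 1/(sqrt(2)*(3*I*sqrt(2)/2) + 82089) = 1/(3*I + 82089) = 1/(82089 + 3*I) = (82089 - 3*I)/6738603930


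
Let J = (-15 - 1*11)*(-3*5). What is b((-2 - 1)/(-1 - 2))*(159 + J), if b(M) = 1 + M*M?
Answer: 1098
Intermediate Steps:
b(M) = 1 + M**2
J = 390 (J = (-15 - 11)*(-15) = -26*(-15) = 390)
b((-2 - 1)/(-1 - 2))*(159 + J) = (1 + ((-2 - 1)/(-1 - 2))**2)*(159 + 390) = (1 + (-3/(-3))**2)*549 = (1 + (-3*(-1/3))**2)*549 = (1 + 1**2)*549 = (1 + 1)*549 = 2*549 = 1098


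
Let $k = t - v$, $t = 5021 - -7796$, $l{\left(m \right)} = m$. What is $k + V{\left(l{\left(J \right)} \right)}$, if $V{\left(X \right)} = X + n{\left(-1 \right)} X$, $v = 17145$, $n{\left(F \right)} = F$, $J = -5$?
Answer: $-4328$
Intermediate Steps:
$t = 12817$ ($t = 5021 + 7796 = 12817$)
$V{\left(X \right)} = 0$ ($V{\left(X \right)} = X - X = 0$)
$k = -4328$ ($k = 12817 - 17145 = -4328$)
$k + V{\left(l{\left(J \right)} \right)} = -4328 + 0 = -4328$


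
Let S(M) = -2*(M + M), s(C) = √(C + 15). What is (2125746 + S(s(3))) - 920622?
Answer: 1205124 - 12*√2 ≈ 1.2051e+6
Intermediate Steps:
s(C) = √(15 + C)
S(M) = -4*M
(2125746 + S(s(3))) - 920622 = (2125746 - 4*√(15 + 3)) - 920622 = (2125746 - 12*√2) - 920622 = 1205124 - 12*√2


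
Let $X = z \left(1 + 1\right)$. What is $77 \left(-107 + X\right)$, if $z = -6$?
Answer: $-9163$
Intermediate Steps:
$X = -12$ ($X = - 6 \left(1 + 1\right) = \left(-6\right) 2 = -12$)
$77 \left(-107 + X\right) = 77 \left(-107 - 12\right) = 77 \left(-119\right) = -9163$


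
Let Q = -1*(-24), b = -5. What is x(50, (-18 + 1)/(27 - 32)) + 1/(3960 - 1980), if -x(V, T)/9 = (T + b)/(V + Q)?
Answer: 14293/73260 ≈ 0.19510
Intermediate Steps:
Q = 24
x(V, T) = -9*(-5 + T)/(24 + V) (x(V, T) = -9*(T - 5)/(V + 24) = -9*(-5 + T)/(24 + V))
x(50, (-18 + 1)/(27 - 32)) + 1/(3960 - 1980) = 9*(5 - (-18 + 1)/(27 - 32))/(24 + 50) + 1/(3960 - 1980) = 9*(5 - (-17)/(-5))/74 + 1/1980 = 9*(1/74)*(5 - (-17)*(-1)/5) + 1/1980 = 9*(1/74)*(5 - 1*17/5) + 1/1980 = 9*(1/74)*(5 - 17/5) + 1/1980 = 9*(1/74)*(8/5) + 1/1980 = 36/185 + 1/1980 = 14293/73260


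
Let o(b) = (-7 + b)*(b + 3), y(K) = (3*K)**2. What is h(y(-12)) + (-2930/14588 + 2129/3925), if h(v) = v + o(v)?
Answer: 47973741696451/28628950 ≈ 1.6757e+6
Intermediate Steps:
y(K) = 9*K**2
o(b) = (-7 + b)*(3 + b)
h(v) = -21 + v**2 - 3*v (h(v) = v + (-21 + v**2 - 4*v) = -21 + v**2 - 3*v)
h(y(-12)) + (-2930/14588 + 2129/3925) = (-21 + (9*(-12)**2)**2 - 27*(-12)**2) + (-2930/14588 + 2129/3925) = (-21 + (9*144)**2 - 27*144) + (-2930*1/14588 + 2129*(1/3925)) = (-21 + 1296**2 - 3*1296) + (-1465/7294 + 2129/3925) = (-21 + 1679616 - 3888) + 9778801/28628950 = 1675707 + 9778801/28628950 = 47973741696451/28628950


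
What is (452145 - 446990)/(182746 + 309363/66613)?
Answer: 343390015/12173568661 ≈ 0.028208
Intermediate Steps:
(452145 - 446990)/(182746 + 309363/66613) = 5155/(182746 + 309363*(1/66613)) = 5155/(182746 + 309363/66613) = 5155/(12173568661/66613) = 5155*(66613/12173568661) = 343390015/12173568661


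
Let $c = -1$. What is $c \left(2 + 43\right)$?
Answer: $-45$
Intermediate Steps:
$c \left(2 + 43\right) = - (2 + 43) = \left(-1\right) 45 = -45$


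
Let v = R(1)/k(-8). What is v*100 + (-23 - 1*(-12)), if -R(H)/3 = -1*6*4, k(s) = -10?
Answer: -731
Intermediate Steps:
R(H) = 72 (R(H) = -3*(-1*6)*4 = -(-18)*4 = -3*(-24) = 72)
v = -36/5 (v = 72/(-10) = 72*(-1/10) = -36/5 ≈ -7.2000)
v*100 + (-23 - 1*(-12)) = -36/5*100 + (-23 - 1*(-12)) = -720 + (-23 + 12) = -720 - 11 = -731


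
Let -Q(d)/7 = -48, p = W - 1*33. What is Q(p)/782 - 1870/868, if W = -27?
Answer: -292673/169694 ≈ -1.7247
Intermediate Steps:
p = -60 (p = -27 - 1*33 = -27 - 33 = -60)
Q(d) = 336 (Q(d) = -7*(-48) = 336)
Q(p)/782 - 1870/868 = 336/782 - 1870/868 = 336*(1/782) - 1870*1/868 = 168/391 - 935/434 = -292673/169694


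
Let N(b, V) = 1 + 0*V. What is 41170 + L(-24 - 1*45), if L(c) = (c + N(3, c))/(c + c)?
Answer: 2840764/69 ≈ 41171.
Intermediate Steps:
N(b, V) = 1 (N(b, V) = 1 + 0 = 1)
L(c) = (1 + c)/(2*c) (L(c) = (c + 1)/(c + c) = (1 + c)/((2*c)) = (1 + c)*(1/(2*c)) = (1 + c)/(2*c))
41170 + L(-24 - 1*45) = 41170 + (1 + (-24 - 1*45))/(2*(-24 - 1*45)) = 41170 + (1 + (-24 - 45))/(2*(-24 - 45)) = 41170 + (½)*(1 - 69)/(-69) = 41170 + (½)*(-1/69)*(-68) = 41170 + 34/69 = 2840764/69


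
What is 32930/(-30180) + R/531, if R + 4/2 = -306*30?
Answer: -9819953/534186 ≈ -18.383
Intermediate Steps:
R = -9182 (R = -2 - 306*30 = -2 - 9180 = -9182)
32930/(-30180) + R/531 = 32930/(-30180) - 9182/531 = 32930*(-1/30180) - 9182*1/531 = -3293/3018 - 9182/531 = -9819953/534186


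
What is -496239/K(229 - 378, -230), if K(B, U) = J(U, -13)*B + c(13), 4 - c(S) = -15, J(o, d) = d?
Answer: -165413/652 ≈ -253.70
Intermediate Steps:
c(S) = 19 (c(S) = 4 - 1*(-15) = 4 + 15 = 19)
K(B, U) = 19 - 13*B (K(B, U) = -13*B + 19 = 19 - 13*B)
-496239/K(229 - 378, -230) = -496239/(19 - 13*(229 - 378)) = -496239/(19 - 13*(-149)) = -496239/(19 + 1937) = -496239/1956 = -496239*1/1956 = -165413/652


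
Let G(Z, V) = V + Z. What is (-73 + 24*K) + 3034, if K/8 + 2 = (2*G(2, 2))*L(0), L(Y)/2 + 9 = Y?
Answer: -25071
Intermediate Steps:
L(Y) = -18 + 2*Y
K = -1168 (K = -16 + 8*((2*(2 + 2))*(-18 + 2*0)) = -16 + 8*((2*4)*(-18 + 0)) = -16 + 8*(8*(-18)) = -16 + 8*(-144) = -16 - 1152 = -1168)
(-73 + 24*K) + 3034 = (-73 + 24*(-1168)) + 3034 = (-73 - 28032) + 3034 = -28105 + 3034 = -25071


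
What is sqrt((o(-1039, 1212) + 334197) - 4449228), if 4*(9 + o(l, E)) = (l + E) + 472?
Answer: 3*I*sqrt(1828835)/2 ≈ 2028.5*I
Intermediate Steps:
o(l, E) = 109 + E/4 + l/4 (o(l, E) = -9 + ((l + E) + 472)/4 = -9 + ((E + l) + 472)/4 = -9 + (472 + E + l)/4 = -9 + (118 + E/4 + l/4) = 109 + E/4 + l/4)
sqrt((o(-1039, 1212) + 334197) - 4449228) = sqrt(((109 + (1/4)*1212 + (1/4)*(-1039)) + 334197) - 4449228) = sqrt(((109 + 303 - 1039/4) + 334197) - 4449228) = sqrt((609/4 + 334197) - 4449228) = sqrt(1337397/4 - 4449228) = sqrt(-16459515/4) = 3*I*sqrt(1828835)/2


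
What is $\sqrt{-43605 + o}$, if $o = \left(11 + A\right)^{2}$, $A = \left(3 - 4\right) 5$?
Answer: $3 i \sqrt{4841} \approx 208.73 i$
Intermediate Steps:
$A = -5$ ($A = \left(-1\right) 5 = -5$)
$o = 36$ ($o = \left(11 - 5\right)^{2} = 6^{2} = 36$)
$\sqrt{-43605 + o} = \sqrt{-43605 + 36} = \sqrt{-43569} = 3 i \sqrt{4841}$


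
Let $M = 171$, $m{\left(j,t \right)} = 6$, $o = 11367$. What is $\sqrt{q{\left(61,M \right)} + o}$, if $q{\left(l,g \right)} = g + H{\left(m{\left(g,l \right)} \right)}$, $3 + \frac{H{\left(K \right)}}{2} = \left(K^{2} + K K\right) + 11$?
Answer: $\sqrt{11698} \approx 108.16$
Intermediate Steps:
$H{\left(K \right)} = 16 + 4 K^{2}$ ($H{\left(K \right)} = -6 + 2 \left(\left(K^{2} + K K\right) + 11\right) = -6 + 2 \left(\left(K^{2} + K^{2}\right) + 11\right) = -6 + 2 \left(2 K^{2} + 11\right) = -6 + 2 \left(11 + 2 K^{2}\right) = -6 + \left(22 + 4 K^{2}\right) = 16 + 4 K^{2}$)
$q{\left(l,g \right)} = 160 + g$ ($q{\left(l,g \right)} = g + \left(16 + 4 \cdot 6^{2}\right) = g + \left(16 + 4 \cdot 36\right) = g + \left(16 + 144\right) = g + 160 = 160 + g$)
$\sqrt{q{\left(61,M \right)} + o} = \sqrt{\left(160 + 171\right) + 11367} = \sqrt{331 + 11367} = \sqrt{11698}$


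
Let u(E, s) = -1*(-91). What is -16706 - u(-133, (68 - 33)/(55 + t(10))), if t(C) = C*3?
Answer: -16797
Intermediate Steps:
t(C) = 3*C
u(E, s) = 91
-16706 - u(-133, (68 - 33)/(55 + t(10))) = -16706 - 1*91 = -16706 - 91 = -16797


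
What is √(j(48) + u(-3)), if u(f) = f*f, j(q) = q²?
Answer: 3*√257 ≈ 48.094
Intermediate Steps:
u(f) = f²
√(j(48) + u(-3)) = √(48² + (-3)²) = √(2304 + 9) = √2313 = 3*√257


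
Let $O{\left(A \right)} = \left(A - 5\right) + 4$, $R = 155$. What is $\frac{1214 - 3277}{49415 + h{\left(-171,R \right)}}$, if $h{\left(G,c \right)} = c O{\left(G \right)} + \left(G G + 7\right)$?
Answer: $- \frac{2063}{52003} \approx -0.039671$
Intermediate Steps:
$O{\left(A \right)} = -1 + A$ ($O{\left(A \right)} = \left(-5 + A\right) + 4 = -1 + A$)
$h{\left(G,c \right)} = 7 + G^{2} + c \left(-1 + G\right)$ ($h{\left(G,c \right)} = c \left(-1 + G\right) + \left(G G + 7\right) = c \left(-1 + G\right) + \left(G^{2} + 7\right) = c \left(-1 + G\right) + \left(7 + G^{2}\right) = 7 + G^{2} + c \left(-1 + G\right)$)
$\frac{1214 - 3277}{49415 + h{\left(-171,R \right)}} = \frac{1214 - 3277}{49415 + \left(7 + \left(-171\right)^{2} + 155 \left(-1 - 171\right)\right)} = - \frac{2063}{49415 + \left(7 + 29241 + 155 \left(-172\right)\right)} = - \frac{2063}{49415 + \left(7 + 29241 - 26660\right)} = - \frac{2063}{49415 + 2588} = - \frac{2063}{52003}$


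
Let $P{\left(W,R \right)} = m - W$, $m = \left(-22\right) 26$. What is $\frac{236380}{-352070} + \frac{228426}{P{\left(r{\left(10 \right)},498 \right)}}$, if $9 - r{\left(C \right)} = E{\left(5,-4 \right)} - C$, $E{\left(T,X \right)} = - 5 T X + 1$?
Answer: $- \frac{4026888401}{8625715} \approx -466.85$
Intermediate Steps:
$E{\left(T,X \right)} = 1 - 5 T X$ ($E{\left(T,X \right)} = - 5 T X + 1 = 1 - 5 T X$)
$r{\left(C \right)} = -92 + C$ ($r{\left(C \right)} = 9 - \left(\left(1 - 25 \left(-4\right)\right) - C\right) = 9 - \left(\left(1 + 100\right) - C\right) = 9 - \left(101 - C\right) = 9 + \left(-101 + C\right) = -92 + C$)
$m = -572$
$P{\left(W,R \right)} = -572 - W$
$\frac{236380}{-352070} + \frac{228426}{P{\left(r{\left(10 \right)},498 \right)}} = \frac{236380}{-352070} + \frac{228426}{-572 - \left(-92 + 10\right)} = 236380 \left(- \frac{1}{352070}\right) + \frac{228426}{-572 - -82} = - \frac{23638}{35207} + \frac{228426}{-572 + 82} = - \frac{23638}{35207} + \frac{228426}{-490} = - \frac{23638}{35207} + 228426 \left(- \frac{1}{490}\right) = - \frac{23638}{35207} - \frac{114213}{245} = - \frac{4026888401}{8625715}$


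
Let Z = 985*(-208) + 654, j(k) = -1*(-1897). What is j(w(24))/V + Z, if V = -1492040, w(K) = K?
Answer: -304713362937/1492040 ≈ -2.0423e+5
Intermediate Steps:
j(k) = 1897
Z = -204226 (Z = -204880 + 654 = -204226)
j(w(24))/V + Z = 1897/(-1492040) - 204226 = 1897*(-1/1492040) - 204226 = -1897/1492040 - 204226 = -304713362937/1492040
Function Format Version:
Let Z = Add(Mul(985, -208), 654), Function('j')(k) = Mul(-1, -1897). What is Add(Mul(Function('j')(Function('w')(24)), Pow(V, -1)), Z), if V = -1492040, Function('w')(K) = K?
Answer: Rational(-304713362937, 1492040) ≈ -2.0423e+5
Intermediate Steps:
Function('j')(k) = 1897
Z = -204226 (Z = Add(-204880, 654) = -204226)
Add(Mul(Function('j')(Function('w')(24)), Pow(V, -1)), Z) = Add(Mul(1897, Pow(-1492040, -1)), -204226) = Add(Mul(1897, Rational(-1, 1492040)), -204226) = Add(Rational(-1897, 1492040), -204226) = Rational(-304713362937, 1492040)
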